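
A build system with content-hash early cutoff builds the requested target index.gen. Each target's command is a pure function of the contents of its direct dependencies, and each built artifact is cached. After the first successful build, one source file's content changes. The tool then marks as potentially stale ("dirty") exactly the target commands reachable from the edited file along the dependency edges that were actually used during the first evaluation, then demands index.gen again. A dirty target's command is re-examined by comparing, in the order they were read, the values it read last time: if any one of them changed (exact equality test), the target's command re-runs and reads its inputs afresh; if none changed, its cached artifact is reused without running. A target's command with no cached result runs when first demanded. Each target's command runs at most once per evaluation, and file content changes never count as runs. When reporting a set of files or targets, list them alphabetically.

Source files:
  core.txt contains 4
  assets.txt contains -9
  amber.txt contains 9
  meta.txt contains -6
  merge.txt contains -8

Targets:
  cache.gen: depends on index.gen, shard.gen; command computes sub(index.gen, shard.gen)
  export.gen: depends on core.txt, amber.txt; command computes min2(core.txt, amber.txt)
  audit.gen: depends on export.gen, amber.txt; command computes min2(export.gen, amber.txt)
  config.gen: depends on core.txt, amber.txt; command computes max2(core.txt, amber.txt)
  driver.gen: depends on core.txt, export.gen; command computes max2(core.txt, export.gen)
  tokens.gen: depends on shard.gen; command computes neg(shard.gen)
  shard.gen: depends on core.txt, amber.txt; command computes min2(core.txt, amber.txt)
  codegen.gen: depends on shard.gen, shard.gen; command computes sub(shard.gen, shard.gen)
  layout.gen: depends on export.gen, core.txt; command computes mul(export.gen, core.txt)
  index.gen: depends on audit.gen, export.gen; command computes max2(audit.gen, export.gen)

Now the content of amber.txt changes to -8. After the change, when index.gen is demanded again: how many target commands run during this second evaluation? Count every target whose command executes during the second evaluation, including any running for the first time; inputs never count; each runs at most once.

Target commands that run: audit.gen, export.gen, index.gen — 3 in total.

First evaluation (everything demanded from the output):
  export.gen = min2(4, 9) = 4
  audit.gen = min2(4, 9) = 4
  index.gen = max2(4, 4) = 4

Propagation after the edit:
  export.gen: runs — amber.txt 9->-8; result -8.
  audit.gen: runs — export.gen 4->-8; amber.txt 9->-8; result -8.
  index.gen: runs — audit.gen 4->-8; export.gen 4->-8; result -8.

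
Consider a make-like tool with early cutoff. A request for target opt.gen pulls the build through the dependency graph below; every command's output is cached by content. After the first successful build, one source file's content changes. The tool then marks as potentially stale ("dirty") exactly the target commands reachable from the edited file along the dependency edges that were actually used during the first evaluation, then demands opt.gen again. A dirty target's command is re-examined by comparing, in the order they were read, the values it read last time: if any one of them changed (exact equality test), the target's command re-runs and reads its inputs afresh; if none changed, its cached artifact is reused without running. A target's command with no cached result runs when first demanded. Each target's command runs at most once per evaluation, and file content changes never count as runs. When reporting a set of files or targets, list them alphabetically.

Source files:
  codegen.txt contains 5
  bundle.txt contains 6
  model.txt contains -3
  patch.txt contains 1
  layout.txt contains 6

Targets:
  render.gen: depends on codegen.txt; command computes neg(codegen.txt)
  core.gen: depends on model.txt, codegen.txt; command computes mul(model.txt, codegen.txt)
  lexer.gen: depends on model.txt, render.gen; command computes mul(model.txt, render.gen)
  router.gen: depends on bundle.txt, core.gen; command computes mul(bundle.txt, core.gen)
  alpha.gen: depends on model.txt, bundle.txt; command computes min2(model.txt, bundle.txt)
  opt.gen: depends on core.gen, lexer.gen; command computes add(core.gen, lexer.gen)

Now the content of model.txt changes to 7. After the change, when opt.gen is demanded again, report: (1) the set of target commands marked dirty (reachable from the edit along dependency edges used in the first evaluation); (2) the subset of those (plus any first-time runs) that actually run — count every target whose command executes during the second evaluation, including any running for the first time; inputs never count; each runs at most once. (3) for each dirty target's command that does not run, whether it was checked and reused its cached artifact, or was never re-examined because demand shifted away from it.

The edit dirties: core.gen, lexer.gen, opt.gen.
3 target commands run: core.gen, lexer.gen, opt.gen.
No dirty target's command escaped a run.

First demand of the output computes:
  core.gen = mul(-3, 5) = -15
  render.gen = neg(5) = -5
  lexer.gen = mul(-3, -5) = 15
  opt.gen = add(-15, 15) = 0

After the edit, cleaning proceeds:
  core.gen: a read changed (model.txt -3->7) — executes, giving 35.
  lexer.gen: a read changed (model.txt -3->7) — executes, giving -35.
  opt.gen: a read changed (core.gen -15->35; lexer.gen 15->-35) — executes, giving 0 — identical to its old value.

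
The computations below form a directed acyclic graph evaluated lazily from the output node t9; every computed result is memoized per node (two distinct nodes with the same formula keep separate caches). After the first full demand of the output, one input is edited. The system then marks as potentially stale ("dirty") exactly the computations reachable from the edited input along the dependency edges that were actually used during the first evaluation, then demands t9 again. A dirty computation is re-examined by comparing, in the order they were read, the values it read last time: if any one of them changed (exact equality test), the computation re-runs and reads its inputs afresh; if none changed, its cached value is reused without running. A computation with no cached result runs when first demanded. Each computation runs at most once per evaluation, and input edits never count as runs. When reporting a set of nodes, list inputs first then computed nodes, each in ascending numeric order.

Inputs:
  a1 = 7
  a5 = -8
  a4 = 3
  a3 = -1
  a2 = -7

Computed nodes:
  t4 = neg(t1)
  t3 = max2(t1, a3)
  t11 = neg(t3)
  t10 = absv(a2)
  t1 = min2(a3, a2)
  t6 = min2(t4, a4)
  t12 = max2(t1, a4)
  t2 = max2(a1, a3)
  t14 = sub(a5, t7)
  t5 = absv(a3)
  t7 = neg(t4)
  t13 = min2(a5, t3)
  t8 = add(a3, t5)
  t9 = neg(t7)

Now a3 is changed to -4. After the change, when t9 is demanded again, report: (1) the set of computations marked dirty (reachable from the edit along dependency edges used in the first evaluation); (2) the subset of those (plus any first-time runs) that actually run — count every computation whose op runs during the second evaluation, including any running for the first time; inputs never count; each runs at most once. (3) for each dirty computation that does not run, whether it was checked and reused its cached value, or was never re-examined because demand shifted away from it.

The edit dirties: t1, t4, t7, t9.
1 computations run: t1.
Cache hits after checking: t4, t7, t9.
Note the absorption at t1: it re-runs yet its value is the same, leaving the output's value untouched.

First demand of the output computes:
  t1 = min2(-1, -7) = -7
  t4 = neg(-7) = 7
  t7 = neg(7) = -7
  t9 = neg(-7) = 7

After the edit, cleaning proceeds:
  t1: a read changed (a3 -1->-4) — executes, giving -7 — identical to its old value.
  t4: dirty, but its reads are unchanged (t1 unchanged); cached 7 stands.
  t7: dirty, but its reads are unchanged (t4 unchanged); cached -7 stands.
  t9: dirty, but its reads are unchanged (t7 unchanged); cached 7 stands.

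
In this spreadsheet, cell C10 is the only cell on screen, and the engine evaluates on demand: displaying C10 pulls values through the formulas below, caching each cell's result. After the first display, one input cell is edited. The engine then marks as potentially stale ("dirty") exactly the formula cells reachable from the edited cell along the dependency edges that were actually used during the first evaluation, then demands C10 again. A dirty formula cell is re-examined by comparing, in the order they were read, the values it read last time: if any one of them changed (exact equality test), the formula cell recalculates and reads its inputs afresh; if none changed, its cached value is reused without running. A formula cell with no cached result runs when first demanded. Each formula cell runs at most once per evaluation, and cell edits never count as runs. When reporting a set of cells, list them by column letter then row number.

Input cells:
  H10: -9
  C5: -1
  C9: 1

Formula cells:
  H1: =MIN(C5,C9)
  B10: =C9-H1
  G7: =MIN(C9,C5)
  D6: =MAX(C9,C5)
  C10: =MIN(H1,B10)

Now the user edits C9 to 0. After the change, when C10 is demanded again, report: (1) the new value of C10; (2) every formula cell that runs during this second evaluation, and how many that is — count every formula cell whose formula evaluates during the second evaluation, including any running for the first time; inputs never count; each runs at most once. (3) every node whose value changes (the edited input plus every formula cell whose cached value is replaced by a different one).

Initial pass — values computed on the first demand:
  H1 = MIN(-1, 1) = -1
  B10 = 1 - -1 = 2
  C10 = MIN(-1, 2) = -1

Second demand — change propagation:
  H1: re-runs because C9 1->0; new result -1 (unchanged).
  B10: re-runs because C9 1->0; new result 1.
  C10: re-runs because B10 2->1; new result -1 (unchanged).

C10 now evaluates to -1.
Run set: B10, C10, H1 (3 run).
Changed values: B10, C9.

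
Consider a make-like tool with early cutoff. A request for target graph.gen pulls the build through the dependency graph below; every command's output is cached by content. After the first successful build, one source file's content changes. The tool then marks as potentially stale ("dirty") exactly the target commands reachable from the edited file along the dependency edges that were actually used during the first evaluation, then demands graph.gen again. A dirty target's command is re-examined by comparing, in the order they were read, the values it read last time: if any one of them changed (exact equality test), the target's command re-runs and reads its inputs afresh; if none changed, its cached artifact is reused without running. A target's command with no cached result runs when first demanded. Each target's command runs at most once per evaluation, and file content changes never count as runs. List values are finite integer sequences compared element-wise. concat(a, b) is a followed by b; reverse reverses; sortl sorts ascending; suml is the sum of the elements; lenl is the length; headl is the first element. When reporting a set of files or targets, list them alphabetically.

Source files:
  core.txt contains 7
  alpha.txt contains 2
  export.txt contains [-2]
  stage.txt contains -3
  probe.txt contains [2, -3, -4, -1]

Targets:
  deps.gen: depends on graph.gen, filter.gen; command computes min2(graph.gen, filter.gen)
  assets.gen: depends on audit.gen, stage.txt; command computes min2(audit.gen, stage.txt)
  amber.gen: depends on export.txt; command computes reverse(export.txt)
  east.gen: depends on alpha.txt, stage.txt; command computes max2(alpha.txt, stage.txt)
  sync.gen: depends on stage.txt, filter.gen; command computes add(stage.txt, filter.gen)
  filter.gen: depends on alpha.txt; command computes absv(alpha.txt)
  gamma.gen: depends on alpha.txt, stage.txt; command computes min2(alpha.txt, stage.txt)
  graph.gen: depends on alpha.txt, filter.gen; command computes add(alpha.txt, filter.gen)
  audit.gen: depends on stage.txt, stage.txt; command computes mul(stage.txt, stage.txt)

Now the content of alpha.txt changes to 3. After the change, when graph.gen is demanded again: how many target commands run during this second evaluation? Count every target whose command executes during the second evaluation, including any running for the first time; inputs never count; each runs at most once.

First demand of the output computes:
  filter.gen = absv(2) = 2
  graph.gen = add(2, 2) = 4

After the edit, cleaning proceeds:
  filter.gen: a read changed (alpha.txt 2->3) — executes, giving 3.
  graph.gen: a read changed (alpha.txt 2->3; filter.gen 2->3) — executes, giving 6.

2 target commands run: filter.gen, graph.gen.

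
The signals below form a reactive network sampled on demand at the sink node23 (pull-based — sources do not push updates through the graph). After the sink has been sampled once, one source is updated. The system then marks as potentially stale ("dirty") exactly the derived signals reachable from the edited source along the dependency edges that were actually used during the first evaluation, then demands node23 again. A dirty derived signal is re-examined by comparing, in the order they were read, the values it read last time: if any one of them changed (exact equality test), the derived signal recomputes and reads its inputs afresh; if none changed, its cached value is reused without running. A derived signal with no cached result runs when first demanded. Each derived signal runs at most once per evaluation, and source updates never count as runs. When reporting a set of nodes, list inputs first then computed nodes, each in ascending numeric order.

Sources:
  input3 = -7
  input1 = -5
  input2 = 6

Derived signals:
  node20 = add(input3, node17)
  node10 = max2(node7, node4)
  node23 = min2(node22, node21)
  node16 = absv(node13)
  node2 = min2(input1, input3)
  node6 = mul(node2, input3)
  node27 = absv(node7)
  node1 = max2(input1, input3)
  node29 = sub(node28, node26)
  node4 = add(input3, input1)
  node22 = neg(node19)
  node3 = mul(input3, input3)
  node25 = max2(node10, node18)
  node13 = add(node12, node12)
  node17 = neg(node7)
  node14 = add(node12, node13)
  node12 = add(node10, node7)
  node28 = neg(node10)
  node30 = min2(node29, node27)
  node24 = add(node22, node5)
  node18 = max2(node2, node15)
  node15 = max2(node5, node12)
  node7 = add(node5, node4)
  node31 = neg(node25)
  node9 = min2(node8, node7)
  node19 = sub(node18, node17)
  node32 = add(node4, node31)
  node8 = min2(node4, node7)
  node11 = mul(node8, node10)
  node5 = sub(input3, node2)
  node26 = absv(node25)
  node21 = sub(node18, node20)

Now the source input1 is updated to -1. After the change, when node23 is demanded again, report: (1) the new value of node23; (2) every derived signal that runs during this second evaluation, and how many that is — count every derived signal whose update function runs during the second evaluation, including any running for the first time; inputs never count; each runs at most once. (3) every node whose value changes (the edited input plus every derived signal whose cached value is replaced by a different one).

node23 now evaluates to -1.
Run set: node2, node4, node7, node10, node12, node15, node17, node19, node20, node21, node22, node23 (12 run).
Changed values: input1, node4, node7, node10, node12, node17, node19, node20, node21, node22, node23.
The important point: at node5 every value read last time is unchanged, so the dirty flag clears without a run.

Initial pass — values computed on the first demand:
  node2 = min2(-5, -7) = -7
  node4 = add(-7, -5) = -12
  node5 = sub(-7, -7) = 0
  node7 = add(0, -12) = -12
  node10 = max2(-12, -12) = -12
  node12 = add(-12, -12) = -24
  node15 = max2(0, -24) = 0
  node17 = neg(-12) = 12
  node18 = max2(-7, 0) = 0
  node19 = sub(0, 12) = -12
  node20 = add(-7, 12) = 5
  node21 = sub(0, 5) = -5
  node22 = neg(-12) = 12
  node23 = min2(12, -5) = -5

Second demand — change propagation:
  node2: re-runs because input1 -5->-1; new result -7 (unchanged).
  node4: re-runs because input1 -5->-1; new result -8.
  node5: re-examined; everything it read last time is the same (input3 unchanged, node2 unchanged) — cache 0 kept, no run.
  node7: re-runs because node4 -12->-8; new result -8.
  node10: re-runs because node7 -12->-8; node4 -12->-8; new result -8.
  node12: re-runs because node10 -12->-8; node7 -12->-8; new result -16.
  node15: re-runs because node12 -24->-16; new result 0 (unchanged).
  node17: re-runs because node7 -12->-8; new result 8.
  node18: re-examined; everything it read last time is the same (node2 unchanged, node15 unchanged) — cache 0 kept, no run.
  node19: re-runs because node17 12->8; new result -8.
  node20: re-runs because node17 12->8; new result 1.
  node21: re-runs because node20 5->1; new result -1.
  node22: re-runs because node19 -12->-8; new result 8.
  node23: re-runs because node22 12->8; node21 -5->-1; new result -1.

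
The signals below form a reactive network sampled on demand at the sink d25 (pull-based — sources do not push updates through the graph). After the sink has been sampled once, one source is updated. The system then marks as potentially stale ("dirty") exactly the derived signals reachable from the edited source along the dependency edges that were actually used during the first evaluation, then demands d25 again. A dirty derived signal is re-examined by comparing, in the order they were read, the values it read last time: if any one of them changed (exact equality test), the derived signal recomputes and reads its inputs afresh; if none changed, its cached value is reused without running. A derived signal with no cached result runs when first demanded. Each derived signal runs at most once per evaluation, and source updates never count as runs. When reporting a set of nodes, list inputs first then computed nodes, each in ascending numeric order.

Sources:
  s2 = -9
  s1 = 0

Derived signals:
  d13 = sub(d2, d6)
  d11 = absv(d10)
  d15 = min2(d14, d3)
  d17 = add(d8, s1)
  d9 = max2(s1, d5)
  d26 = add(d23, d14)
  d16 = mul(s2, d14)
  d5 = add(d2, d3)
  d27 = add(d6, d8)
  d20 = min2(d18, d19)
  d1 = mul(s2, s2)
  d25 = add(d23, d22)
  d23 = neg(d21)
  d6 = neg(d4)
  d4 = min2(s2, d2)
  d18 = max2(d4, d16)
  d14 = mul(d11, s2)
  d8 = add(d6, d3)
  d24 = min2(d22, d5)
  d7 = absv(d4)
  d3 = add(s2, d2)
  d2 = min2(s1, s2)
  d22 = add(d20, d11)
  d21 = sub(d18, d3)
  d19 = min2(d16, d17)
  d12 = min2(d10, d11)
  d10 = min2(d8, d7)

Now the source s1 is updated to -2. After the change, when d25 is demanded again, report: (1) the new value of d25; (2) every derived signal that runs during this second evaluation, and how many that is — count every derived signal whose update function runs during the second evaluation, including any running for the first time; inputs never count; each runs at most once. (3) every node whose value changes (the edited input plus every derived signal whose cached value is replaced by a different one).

Initial pass — values computed on the first demand:
  d2 = min2(0, -9) = -9
  d3 = add(-9, -9) = -18
  d4 = min2(-9, -9) = -9
  d6 = neg(-9) = 9
  d7 = absv(-9) = 9
  d8 = add(9, -18) = -9
  d10 = min2(-9, 9) = -9
  d11 = absv(-9) = 9
  d14 = mul(9, -9) = -81
  d16 = mul(-9, -81) = 729
  d17 = add(-9, 0) = -9
  d18 = max2(-9, 729) = 729
  d19 = min2(729, -9) = -9
  d20 = min2(729, -9) = -9
  d21 = sub(729, -18) = 747
  d22 = add(-9, 9) = 0
  d23 = neg(747) = -747
  d25 = add(-747, 0) = -747

Second demand — change propagation:
  d2: re-runs because s1 0->-2; new result -9 (unchanged).
  d3: re-examined; everything it read last time is the same (s2 unchanged, d2 unchanged) — cache -18 kept, no run.
  d4: re-examined; everything it read last time is the same (s2 unchanged, d2 unchanged) — cache -9 kept, no run.
  d6: re-examined; everything it read last time is the same (d4 unchanged) — cache 9 kept, no run.
  d7: re-examined; everything it read last time is the same (d4 unchanged) — cache 9 kept, no run.
  d8: re-examined; everything it read last time is the same (d6 unchanged, d3 unchanged) — cache -9 kept, no run.
  d10: re-examined; everything it read last time is the same (d8 unchanged, d7 unchanged) — cache -9 kept, no run.
  d11: re-examined; everything it read last time is the same (d10 unchanged) — cache 9 kept, no run.
  d14: re-examined; everything it read last time is the same (d11 unchanged, s2 unchanged) — cache -81 kept, no run.
  d16: re-examined; everything it read last time is the same (s2 unchanged, d14 unchanged) — cache 729 kept, no run.
  d17: re-runs because s1 0->-2; new result -11.
  d18: re-examined; everything it read last time is the same (d4 unchanged, d16 unchanged) — cache 729 kept, no run.
  d19: re-runs because d17 -9->-11; new result -11.
  d20: re-runs because d19 -9->-11; new result -11.
  d21: re-examined; everything it read last time is the same (d18 unchanged, d3 unchanged) — cache 747 kept, no run.
  d22: re-runs because d20 -9->-11; new result -2.
  d23: re-examined; everything it read last time is the same (d21 unchanged) — cache -747 kept, no run.
  d25: re-runs because d22 0->-2; new result -749.

The important point: at d3 every value read last time is unchanged, so the dirty flag clears without a run.

d25 now evaluates to -749.
Run set: d2, d17, d19, d20, d22, d25 (6 run).
Changed values: s1, d17, d19, d20, d22, d25.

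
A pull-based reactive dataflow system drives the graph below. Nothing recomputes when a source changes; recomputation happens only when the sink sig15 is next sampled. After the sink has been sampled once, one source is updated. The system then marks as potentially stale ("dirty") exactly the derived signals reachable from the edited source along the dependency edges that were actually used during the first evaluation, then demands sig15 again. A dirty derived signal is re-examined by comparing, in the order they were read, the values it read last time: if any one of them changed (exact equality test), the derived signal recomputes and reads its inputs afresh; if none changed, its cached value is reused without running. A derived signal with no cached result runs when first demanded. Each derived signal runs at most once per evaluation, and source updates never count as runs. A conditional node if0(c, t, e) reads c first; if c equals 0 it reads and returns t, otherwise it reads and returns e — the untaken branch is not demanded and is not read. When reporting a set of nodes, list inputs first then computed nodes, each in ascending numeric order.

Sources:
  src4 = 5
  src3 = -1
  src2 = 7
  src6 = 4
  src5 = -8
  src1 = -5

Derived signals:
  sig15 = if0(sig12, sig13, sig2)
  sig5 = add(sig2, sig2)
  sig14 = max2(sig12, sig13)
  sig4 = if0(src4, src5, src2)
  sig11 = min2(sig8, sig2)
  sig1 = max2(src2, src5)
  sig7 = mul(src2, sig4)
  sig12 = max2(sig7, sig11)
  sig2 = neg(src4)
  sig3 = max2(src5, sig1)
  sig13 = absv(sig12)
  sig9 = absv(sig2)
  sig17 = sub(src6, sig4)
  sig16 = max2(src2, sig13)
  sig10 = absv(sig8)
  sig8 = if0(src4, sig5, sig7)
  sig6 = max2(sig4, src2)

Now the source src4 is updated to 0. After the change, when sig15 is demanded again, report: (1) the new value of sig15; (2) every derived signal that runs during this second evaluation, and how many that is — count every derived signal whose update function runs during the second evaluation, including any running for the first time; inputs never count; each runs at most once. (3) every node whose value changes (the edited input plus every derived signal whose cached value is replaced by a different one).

New value of sig15: 0.
Derived signals that run: sig2, sig4, sig5, sig7, sig8, sig11, sig12, sig13, sig15 — 9 in total.
Values that change: src4, sig2, sig4, sig7, sig8, sig11, sig12, sig15.
Key observation: a condition flipped, so demand reaches new nodes — sig5, sig13 run for the first time.

First evaluation (everything demanded from the output):
  sig2 = neg(5) = -5
  sig4 = if0(src4=5 -> else branch src2) = 7
  sig7 = mul(7, 7) = 49
  sig8 = if0(src4=5 -> else branch sig7) = 49
  sig11 = min2(49, -5) = -5
  sig12 = max2(49, -5) = 49
  sig15 = if0(sig12=49 -> else branch sig2) = -5

Propagation after the edit:
  sig2: runs — src4 5->0; result 0.
  sig4: runs — src4 5->0; result -8.
  sig5: demanded for the first time — runs, produces 0.
  sig7: runs — sig4 7->-8; result -56.
  sig8: runs — src4 5->0; sig7 49->-56; result 0.
  sig11: runs — sig8 49->0; sig2 -5->0; result 0.
  sig12: runs — sig7 49->-56; sig11 -5->0; result 0.
  sig13: demanded for the first time — runs, produces 0.
  sig15: runs — sig12 49->0; sig2 -5->0; result 0.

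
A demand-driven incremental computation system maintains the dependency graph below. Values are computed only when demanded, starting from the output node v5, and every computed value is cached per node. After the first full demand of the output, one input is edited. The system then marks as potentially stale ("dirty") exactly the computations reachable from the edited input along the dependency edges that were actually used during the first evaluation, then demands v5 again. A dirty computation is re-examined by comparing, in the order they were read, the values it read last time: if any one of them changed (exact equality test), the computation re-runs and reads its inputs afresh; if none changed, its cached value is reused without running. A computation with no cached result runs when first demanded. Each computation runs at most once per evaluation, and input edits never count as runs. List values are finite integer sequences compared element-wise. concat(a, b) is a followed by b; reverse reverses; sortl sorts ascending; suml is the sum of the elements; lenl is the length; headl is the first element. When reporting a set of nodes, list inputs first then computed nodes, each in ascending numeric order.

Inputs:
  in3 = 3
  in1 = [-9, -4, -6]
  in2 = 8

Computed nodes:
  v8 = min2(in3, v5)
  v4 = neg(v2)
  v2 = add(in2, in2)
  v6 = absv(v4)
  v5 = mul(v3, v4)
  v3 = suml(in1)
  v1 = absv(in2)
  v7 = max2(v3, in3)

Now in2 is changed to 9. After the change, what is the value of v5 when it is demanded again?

First evaluation (everything demanded from the output):
  v2 = add(8, 8) = 16
  v3 = suml([-9, -4, -6]) = -19
  v4 = neg(16) = -16
  v5 = mul(-19, -16) = 304

Propagation after the edit:
  v2: runs — in2 8->9; in2 8->9; result 18.
  v4: runs — v2 16->18; result -18.
  v5: runs — v4 -16->-18; result 342.

New value of v5: 342.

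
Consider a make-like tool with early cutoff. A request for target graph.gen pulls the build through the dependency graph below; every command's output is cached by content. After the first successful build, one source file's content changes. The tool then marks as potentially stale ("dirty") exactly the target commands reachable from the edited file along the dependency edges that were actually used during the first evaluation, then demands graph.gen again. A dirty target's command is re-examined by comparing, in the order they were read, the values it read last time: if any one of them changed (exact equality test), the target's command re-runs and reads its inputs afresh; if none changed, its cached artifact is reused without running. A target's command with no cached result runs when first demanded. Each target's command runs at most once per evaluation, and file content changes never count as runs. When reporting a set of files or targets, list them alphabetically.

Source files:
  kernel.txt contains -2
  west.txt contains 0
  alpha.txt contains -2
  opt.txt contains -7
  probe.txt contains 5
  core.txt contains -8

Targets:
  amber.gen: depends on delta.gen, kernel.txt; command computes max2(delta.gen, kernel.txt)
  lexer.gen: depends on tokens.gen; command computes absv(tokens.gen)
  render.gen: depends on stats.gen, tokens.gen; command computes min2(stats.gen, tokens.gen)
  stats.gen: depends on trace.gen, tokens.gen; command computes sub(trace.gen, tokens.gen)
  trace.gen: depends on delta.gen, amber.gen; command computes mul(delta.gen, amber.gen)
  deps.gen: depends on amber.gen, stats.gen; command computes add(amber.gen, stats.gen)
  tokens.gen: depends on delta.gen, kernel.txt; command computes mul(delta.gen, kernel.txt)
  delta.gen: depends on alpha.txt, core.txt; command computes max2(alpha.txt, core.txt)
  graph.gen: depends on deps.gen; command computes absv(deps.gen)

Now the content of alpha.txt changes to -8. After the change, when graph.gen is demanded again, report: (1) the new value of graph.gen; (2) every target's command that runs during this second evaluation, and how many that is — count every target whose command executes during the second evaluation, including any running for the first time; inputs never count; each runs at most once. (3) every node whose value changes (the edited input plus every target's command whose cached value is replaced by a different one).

Demanding graph.gen again yields 2.
5 target commands run: amber.gen, delta.gen, stats.gen, tokens.gen, trace.gen.
The nodes whose values change: alpha.txt, delta.gen, tokens.gen, trace.gen.
Note where the cutoff bites: deps.gen is checked, finds nothing changed, and keeps its cache.

First demand of the output computes:
  delta.gen = max2(-2, -8) = -2
  amber.gen = max2(-2, -2) = -2
  tokens.gen = mul(-2, -2) = 4
  trace.gen = mul(-2, -2) = 4
  stats.gen = sub(4, 4) = 0
  deps.gen = add(-2, 0) = -2
  graph.gen = absv(-2) = 2

After the edit, cleaning proceeds:
  delta.gen: a read changed (alpha.txt -2->-8) — executes, giving -8.
  amber.gen: a read changed (delta.gen -2->-8) — executes, giving -2 — identical to its old value.
  tokens.gen: a read changed (delta.gen -2->-8) — executes, giving 16.
  trace.gen: a read changed (delta.gen -2->-8) — executes, giving 16.
  stats.gen: a read changed (trace.gen 4->16; tokens.gen 4->16) — executes, giving 0 — identical to its old value.
  deps.gen: dirty, but its reads are unchanged (amber.gen unchanged, stats.gen unchanged); cached -2 stands.
  graph.gen: dirty, but its reads are unchanged (deps.gen unchanged); cached 2 stands.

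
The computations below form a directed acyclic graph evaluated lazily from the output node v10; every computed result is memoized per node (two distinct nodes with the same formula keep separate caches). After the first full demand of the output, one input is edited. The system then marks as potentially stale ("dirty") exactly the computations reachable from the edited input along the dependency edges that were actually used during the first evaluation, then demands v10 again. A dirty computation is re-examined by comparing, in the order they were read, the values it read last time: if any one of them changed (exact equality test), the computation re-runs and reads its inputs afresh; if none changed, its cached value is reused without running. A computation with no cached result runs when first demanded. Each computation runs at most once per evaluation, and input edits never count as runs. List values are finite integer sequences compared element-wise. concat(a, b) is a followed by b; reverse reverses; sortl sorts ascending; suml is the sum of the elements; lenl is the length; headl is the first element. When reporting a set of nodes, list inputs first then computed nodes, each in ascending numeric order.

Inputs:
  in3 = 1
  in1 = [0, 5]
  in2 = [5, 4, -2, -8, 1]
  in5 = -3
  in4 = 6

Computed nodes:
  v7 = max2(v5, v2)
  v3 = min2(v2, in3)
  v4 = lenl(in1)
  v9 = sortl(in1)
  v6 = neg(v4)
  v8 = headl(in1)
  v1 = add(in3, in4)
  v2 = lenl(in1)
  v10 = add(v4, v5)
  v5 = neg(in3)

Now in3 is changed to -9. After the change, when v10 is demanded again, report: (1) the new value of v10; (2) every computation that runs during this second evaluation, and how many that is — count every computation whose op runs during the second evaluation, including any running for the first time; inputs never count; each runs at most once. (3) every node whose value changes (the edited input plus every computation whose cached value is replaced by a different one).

Demanding v10 again yields 11.
2 computations run: v5, v10.
The nodes whose values change: in3, v5, v10.

First demand of the output computes:
  v4 = lenl([0, 5]) = 2
  v5 = neg(1) = -1
  v10 = add(2, -1) = 1

After the edit, cleaning proceeds:
  v5: a read changed (in3 1->-9) — executes, giving 9.
  v10: a read changed (v5 -1->9) — executes, giving 11.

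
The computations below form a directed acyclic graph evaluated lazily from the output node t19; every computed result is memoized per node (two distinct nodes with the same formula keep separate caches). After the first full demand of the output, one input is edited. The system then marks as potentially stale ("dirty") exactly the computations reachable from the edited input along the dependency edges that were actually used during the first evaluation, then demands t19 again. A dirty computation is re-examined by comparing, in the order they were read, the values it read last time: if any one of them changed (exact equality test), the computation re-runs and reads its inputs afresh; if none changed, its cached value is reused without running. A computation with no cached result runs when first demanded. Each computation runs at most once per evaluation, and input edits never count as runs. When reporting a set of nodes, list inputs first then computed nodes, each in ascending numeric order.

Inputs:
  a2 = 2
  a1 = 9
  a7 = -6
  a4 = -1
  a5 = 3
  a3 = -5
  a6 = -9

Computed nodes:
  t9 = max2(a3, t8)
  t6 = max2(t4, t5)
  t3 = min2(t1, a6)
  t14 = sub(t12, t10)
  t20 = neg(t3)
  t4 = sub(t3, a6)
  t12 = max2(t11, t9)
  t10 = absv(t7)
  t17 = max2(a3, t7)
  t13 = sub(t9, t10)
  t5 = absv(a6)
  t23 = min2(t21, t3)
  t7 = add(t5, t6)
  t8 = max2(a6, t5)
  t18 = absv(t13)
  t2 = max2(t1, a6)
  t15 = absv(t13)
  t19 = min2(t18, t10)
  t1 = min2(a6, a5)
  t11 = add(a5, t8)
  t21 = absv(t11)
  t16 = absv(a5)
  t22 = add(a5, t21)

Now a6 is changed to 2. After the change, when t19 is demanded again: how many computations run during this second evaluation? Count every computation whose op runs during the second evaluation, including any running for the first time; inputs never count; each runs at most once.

12 computations run: t1, t3, t4, t5, t6, t7, t8, t9, t10, t13, t18, t19.

First demand of the output computes:
  t1 = min2(-9, 3) = -9
  t3 = min2(-9, -9) = -9
  t4 = sub(-9, -9) = 0
  t5 = absv(-9) = 9
  t6 = max2(0, 9) = 9
  t7 = add(9, 9) = 18
  t8 = max2(-9, 9) = 9
  t9 = max2(-5, 9) = 9
  t10 = absv(18) = 18
  t13 = sub(9, 18) = -9
  t18 = absv(-9) = 9
  t19 = min2(9, 18) = 9

After the edit, cleaning proceeds:
  t1: a read changed (a6 -9->2) — executes, giving 2.
  t3: a read changed (t1 -9->2; a6 -9->2) — executes, giving 2.
  t4: a read changed (t3 -9->2; a6 -9->2) — executes, giving 0 — identical to its old value.
  t5: a read changed (a6 -9->2) — executes, giving 2.
  t6: a read changed (t5 9->2) — executes, giving 2.
  t7: a read changed (t5 9->2; t6 9->2) — executes, giving 4.
  t8: a read changed (a6 -9->2; t5 9->2) — executes, giving 2.
  t9: a read changed (t8 9->2) — executes, giving 2.
  t10: a read changed (t7 18->4) — executes, giving 4.
  t13: a read changed (t9 9->2; t10 18->4) — executes, giving -2.
  t18: a read changed (t13 -9->-2) — executes, giving 2.
  t19: a read changed (t18 9->2; t10 18->4) — executes, giving 2.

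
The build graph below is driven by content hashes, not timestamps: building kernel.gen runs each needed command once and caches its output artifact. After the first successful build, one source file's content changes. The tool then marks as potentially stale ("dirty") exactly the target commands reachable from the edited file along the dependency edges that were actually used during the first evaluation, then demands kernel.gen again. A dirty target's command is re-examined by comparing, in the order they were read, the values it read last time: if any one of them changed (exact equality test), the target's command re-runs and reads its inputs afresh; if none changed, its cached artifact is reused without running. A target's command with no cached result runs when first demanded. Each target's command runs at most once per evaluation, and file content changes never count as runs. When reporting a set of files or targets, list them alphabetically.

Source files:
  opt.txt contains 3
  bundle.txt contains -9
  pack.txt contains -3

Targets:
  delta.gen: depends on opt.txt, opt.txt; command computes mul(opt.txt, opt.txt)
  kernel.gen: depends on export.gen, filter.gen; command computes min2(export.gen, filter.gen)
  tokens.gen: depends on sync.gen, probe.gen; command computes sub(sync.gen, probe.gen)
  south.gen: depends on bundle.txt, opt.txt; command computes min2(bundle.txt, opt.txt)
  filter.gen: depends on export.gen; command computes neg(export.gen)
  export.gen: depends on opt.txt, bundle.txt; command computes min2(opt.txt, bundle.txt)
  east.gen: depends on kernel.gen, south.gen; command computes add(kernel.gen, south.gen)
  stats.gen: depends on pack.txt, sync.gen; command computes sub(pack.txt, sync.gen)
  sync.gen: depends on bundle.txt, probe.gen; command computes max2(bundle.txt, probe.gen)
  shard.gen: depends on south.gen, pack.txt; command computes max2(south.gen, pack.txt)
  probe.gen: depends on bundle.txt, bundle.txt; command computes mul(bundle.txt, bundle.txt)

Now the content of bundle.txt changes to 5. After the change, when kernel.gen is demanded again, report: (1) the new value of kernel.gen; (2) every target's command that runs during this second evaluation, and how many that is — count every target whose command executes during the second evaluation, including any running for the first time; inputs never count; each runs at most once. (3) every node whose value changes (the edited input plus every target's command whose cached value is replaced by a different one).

Initial pass — values computed on the first demand:
  export.gen = min2(3, -9) = -9
  filter.gen = neg(-9) = 9
  kernel.gen = min2(-9, 9) = -9

Second demand — change propagation:
  export.gen: re-runs because bundle.txt -9->5; new result 3.
  filter.gen: re-runs because export.gen -9->3; new result -3.
  kernel.gen: re-runs because export.gen -9->3; filter.gen 9->-3; new result -3.

kernel.gen now evaluates to -3.
Run set: export.gen, filter.gen, kernel.gen (3 run).
Changed values: bundle.txt, export.gen, filter.gen, kernel.gen.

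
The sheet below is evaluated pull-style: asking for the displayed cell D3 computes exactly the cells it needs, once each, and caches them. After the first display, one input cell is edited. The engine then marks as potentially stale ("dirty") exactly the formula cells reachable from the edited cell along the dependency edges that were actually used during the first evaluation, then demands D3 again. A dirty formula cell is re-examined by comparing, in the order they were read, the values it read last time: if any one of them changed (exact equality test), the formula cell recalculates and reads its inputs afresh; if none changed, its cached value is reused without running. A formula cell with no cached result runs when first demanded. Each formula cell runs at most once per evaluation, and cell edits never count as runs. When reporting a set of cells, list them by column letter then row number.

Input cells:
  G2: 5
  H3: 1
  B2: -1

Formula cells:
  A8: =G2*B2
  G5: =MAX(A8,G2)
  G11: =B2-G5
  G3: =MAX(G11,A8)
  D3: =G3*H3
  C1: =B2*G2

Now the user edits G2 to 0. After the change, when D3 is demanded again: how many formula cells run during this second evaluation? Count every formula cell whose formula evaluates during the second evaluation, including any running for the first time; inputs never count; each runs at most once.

5 formula cells run: A8, D3, G3, G5, G11.

First demand of the output computes:
  A8 = 5 * -1 = -5
  G5 = MAX(-5, 5) = 5
  G11 = -1 - 5 = -6
  G3 = MAX(-6, -5) = -5
  D3 = -5 * 1 = -5

After the edit, cleaning proceeds:
  A8: a read changed (G2 5->0) — executes, giving 0.
  G5: a read changed (A8 -5->0; G2 5->0) — executes, giving 0.
  G11: a read changed (G5 5->0) — executes, giving -1.
  G3: a read changed (G11 -6->-1; A8 -5->0) — executes, giving 0.
  D3: a read changed (G3 -5->0) — executes, giving 0.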